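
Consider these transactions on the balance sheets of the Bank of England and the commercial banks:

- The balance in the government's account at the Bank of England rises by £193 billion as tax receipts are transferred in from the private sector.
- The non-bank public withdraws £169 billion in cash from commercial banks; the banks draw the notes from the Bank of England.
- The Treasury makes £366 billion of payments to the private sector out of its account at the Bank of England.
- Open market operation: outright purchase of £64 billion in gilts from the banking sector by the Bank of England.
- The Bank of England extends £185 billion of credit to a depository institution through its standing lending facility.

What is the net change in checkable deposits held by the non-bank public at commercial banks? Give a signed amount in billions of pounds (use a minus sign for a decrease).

Government account inflow £193 billion: non-bank counterparties' bank balances fall → −£193B.
Currency withdrawal £169 billion: non-bank counterparties' bank balances fall → −£169B.
Government spending £366 billion: non-bank counterparties' bank balances rise → +£366B.
OMO purchase (from banks) £64 billion: the counterparty is a bank, so public deposits are unchanged → 0.
Discount-window loan £185 billion: the counterparty is a bank, so public deposits are unchanged → 0.
Net: −193 − 169 + 366 + 0 + 0 = +£4 billion.

+£4 billion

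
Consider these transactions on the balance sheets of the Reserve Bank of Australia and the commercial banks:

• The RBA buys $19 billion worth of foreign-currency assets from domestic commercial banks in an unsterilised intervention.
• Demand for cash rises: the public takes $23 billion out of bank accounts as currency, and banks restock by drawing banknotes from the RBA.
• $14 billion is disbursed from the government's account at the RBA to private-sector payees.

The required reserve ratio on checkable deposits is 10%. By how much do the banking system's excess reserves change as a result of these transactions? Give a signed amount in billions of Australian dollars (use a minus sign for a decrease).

+$10.9 billion

FX purchase $19 billion: reserves +$19B, deposits 0.
Currency withdrawal $23 billion: reserves −$23B, deposits −$23B.
Government spending $14 billion: reserves +$14B, deposits +$14B.
Totals: Δreserves = +$10B, Δdeposits = −$9B.
Δrequired reserves = 10% × −$9B = −$0.9B.
Δexcess reserves = Δreserves − Δrequired = +$10B − (−$0.9B) = +$10.9 billion.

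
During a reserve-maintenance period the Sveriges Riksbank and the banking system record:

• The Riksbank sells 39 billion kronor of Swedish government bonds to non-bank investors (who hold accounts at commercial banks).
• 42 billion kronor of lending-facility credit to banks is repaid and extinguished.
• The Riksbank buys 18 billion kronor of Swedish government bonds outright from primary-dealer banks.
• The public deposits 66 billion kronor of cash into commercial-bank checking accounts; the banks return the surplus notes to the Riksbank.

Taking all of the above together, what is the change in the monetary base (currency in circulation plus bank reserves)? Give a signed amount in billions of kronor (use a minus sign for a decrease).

Asset sale (to non-banks) 39 billion kronor: Riksbank balance sheet contracts → −39B.
Discount-window repayment 42 billion kronor: Riksbank balance sheet contracts → −42B.
OMO purchase (from banks) 18 billion kronor: Riksbank balance sheet expands → +18B.
Currency deposit 66 billion kronor: just a shift between currency and reserves — both are base money → 0.
Net: −39 − 42 + 18 + 0 = -63 billion.

-63 billion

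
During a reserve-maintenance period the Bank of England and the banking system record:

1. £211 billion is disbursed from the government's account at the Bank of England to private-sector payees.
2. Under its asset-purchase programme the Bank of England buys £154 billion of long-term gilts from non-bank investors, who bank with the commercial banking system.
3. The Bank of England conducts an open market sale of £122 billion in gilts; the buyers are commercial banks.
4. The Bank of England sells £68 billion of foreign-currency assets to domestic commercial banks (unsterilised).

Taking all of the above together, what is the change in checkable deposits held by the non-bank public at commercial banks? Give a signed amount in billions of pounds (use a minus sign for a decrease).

Government spending £211 billion: non-bank counterparties' bank balances rise → +£211B.
Asset purchase (from non-banks) £154 billion: non-bank counterparties' bank balances rise → +£154B.
OMO sale (to banks) £122 billion: the counterparty is a bank, so public deposits are unchanged → 0.
FX sale £68 billion: the counterparty is a bank, so public deposits are unchanged → 0.
Net: 211 + 154 + 0 + 0 = +£365 billion.

+£365 billion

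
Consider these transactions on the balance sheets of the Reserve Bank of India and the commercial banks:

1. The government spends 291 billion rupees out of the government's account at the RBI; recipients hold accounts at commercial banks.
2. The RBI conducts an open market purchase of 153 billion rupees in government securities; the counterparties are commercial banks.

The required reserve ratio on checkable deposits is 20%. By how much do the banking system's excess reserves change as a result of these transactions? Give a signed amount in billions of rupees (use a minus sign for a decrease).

Government spending 291 billion rupees: reserves +291B, deposits +291B.
OMO purchase (from banks) 153 billion rupees: reserves +153B, deposits 0.
Totals: Δreserves = +444B, Δdeposits = +291B.
Δrequired reserves = 20% × +291B = +58.2B.
Δexcess reserves = Δreserves − Δrequired = +444B − (+58.2B) = +385.8 billion.

+385.8 billion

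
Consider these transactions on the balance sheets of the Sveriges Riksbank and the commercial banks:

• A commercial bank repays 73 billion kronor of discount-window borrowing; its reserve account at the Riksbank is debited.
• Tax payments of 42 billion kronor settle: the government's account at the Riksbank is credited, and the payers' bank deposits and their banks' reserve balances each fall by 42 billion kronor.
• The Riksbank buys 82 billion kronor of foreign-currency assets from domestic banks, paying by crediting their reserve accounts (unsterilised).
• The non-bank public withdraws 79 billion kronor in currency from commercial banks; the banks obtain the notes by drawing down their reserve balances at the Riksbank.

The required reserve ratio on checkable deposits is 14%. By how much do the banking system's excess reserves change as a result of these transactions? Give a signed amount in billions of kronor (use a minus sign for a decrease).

Discount-window repayment 73 billion kronor: reserves −73B, deposits 0.
Government account inflow 42 billion kronor: reserves −42B, deposits −42B.
FX purchase 82 billion kronor: reserves +82B, deposits 0.
Currency withdrawal 79 billion kronor: reserves −79B, deposits −79B.
Totals: Δreserves = −112B, Δdeposits = −121B.
Δrequired reserves = 14% × −121B = −16.94B.
Δexcess reserves = Δreserves − Δrequired = −112B − (−16.94B) = -95.06 billion.

-95.06 billion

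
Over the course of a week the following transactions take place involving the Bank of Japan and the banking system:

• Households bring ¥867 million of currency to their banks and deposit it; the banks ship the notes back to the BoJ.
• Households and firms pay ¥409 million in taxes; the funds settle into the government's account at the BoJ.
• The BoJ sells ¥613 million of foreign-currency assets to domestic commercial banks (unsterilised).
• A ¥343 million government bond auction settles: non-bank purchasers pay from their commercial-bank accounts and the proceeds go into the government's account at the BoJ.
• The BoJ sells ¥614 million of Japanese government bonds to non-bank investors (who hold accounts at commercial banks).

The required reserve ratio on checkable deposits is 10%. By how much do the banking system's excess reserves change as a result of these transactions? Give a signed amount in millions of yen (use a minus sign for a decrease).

Currency deposit ¥867 million: reserves +¥867M, deposits +¥867M.
Government account inflow ¥409 million: reserves −¥409M, deposits −¥409M.
FX sale ¥613 million: reserves −¥613M, deposits 0.
Government account inflow ¥343 million: reserves −¥343M, deposits −¥343M.
Asset sale (to non-banks) ¥614 million: reserves −¥614M, deposits −¥614M.
Totals: Δreserves = −¥1112M, Δdeposits = −¥499M.
Δrequired reserves = 10% × −¥499M = −¥49.9M.
Δexcess reserves = Δreserves − Δrequired = −¥1112M − (−¥49.9M) = -¥1062.1 million.

-¥1062.1 million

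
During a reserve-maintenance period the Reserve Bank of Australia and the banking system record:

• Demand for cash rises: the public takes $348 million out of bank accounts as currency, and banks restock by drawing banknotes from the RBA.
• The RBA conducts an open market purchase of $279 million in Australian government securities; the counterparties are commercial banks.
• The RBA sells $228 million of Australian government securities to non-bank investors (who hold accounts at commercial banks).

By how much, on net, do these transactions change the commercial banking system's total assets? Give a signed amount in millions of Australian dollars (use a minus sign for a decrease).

-$576 million

RBA balance sheet:
  Assets:      Securities +$51M
  Liabilities: Bank reserves −$297M, Currency in circulation +$348M
Commercial banking system:
  Assets:      Reserves at CB −$297M, Securities −$279M
  Liabilities: Checkable deposits −$576M
Change in total bank assets = -$576 million.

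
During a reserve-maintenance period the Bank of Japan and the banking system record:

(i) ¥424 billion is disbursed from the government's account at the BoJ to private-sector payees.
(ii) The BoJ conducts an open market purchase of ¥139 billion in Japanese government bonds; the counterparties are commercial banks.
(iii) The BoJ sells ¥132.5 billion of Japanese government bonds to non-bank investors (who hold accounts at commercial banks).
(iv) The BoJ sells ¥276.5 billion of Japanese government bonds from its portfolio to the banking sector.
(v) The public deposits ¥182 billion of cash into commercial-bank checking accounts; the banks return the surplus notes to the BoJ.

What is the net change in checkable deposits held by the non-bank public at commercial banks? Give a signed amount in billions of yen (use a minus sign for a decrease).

+¥473.5 billion

Government spending ¥424 billion: non-bank counterparties' bank balances rise → +¥424B.
OMO purchase (from banks) ¥139 billion: the counterparty is a bank, so public deposits are unchanged → 0.
Asset sale (to non-banks) ¥132.5 billion: non-bank counterparties' bank balances fall → −¥132.5B.
OMO sale (to banks) ¥276.5 billion: the counterparty is a bank, so public deposits are unchanged → 0.
Currency deposit ¥182 billion: non-bank counterparties' bank balances rise → +¥182B.
Net: 424 + 0 − 132.5 + 0 + 182 = +¥473.5 billion.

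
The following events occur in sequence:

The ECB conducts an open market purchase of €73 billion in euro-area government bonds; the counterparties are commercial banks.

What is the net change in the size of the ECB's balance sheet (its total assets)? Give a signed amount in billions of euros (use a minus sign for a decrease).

+€73 billion

OMO purchase (from banks) €73 billion: an ECB asset is acquired → +€73B.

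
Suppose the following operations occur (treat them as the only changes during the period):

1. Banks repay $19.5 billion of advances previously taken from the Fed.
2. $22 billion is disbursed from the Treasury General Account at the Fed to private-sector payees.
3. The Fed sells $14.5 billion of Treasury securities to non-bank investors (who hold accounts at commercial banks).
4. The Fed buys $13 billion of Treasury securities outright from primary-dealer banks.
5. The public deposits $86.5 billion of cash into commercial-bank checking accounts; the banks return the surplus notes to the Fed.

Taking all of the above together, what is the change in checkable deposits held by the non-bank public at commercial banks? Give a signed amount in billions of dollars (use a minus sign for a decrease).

+$94 billion

Discount-window repayment $19.5 billion: the counterparty is a bank, so public deposits are unchanged → 0.
Government spending $22 billion: non-bank counterparties' bank balances rise → +$22B.
Asset sale (to non-banks) $14.5 billion: non-bank counterparties' bank balances fall → −$14.5B.
OMO purchase (from banks) $13 billion: the counterparty is a bank, so public deposits are unchanged → 0.
Currency deposit $86.5 billion: non-bank counterparties' bank balances rise → +$86.5B.
Net: 0 + 22 − 14.5 + 0 + 86.5 = +$94 billion.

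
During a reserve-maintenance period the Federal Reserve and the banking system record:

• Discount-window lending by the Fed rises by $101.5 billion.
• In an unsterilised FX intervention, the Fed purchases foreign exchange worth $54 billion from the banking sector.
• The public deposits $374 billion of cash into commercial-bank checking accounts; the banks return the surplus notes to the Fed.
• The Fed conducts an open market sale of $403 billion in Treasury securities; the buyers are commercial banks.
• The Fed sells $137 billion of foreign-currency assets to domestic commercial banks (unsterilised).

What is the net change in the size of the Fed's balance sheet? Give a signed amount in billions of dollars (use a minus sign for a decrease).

-$384.5 billion

Discount-window loan $101.5 billion: a Fed asset is acquired → +$101.5B.
FX purchase $54 billion: a Fed asset is acquired → +$54B.
Currency deposit $374 billion: only the composition of liabilities changes → 0.
OMO sale (to banks) $403 billion: a Fed asset is shed → −$403B.
FX sale $137 billion: a Fed asset is shed → −$137B.
Net: 101.5 + 54 + 0 − 403 − 137 = -$384.5 billion.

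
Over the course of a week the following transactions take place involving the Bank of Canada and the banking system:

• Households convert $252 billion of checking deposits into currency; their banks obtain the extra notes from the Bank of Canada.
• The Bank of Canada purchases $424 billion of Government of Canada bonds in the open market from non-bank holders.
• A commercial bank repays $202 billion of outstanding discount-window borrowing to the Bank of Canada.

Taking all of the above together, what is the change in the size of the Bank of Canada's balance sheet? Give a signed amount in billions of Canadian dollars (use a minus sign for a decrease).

+$222 billion

Bank of Canada balance sheet:
  Assets:      Securities +$424B, Loans to banks −$202B
  Liabilities: Bank reserves −$30B, Currency in circulation +$252B
Change in total Bank of Canada assets = +$222 billion.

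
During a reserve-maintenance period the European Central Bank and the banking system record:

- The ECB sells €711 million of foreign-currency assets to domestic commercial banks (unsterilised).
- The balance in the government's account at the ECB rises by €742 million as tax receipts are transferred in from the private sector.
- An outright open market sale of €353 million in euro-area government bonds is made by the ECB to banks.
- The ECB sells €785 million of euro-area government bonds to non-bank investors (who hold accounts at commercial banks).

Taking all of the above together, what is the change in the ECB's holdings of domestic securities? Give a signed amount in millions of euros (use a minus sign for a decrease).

-€1138 million

ECB balance sheet:
  Assets:      Securities −€1138M, Foreign assets −€711M
  Liabilities: Bank reserves −€2591M, Government deposits +€742M
Commercial banking system:
  Assets:      Reserves at CB −€2591M, Securities +€353M, Foreign assets +€711M
  Liabilities: Checkable deposits −€1527M
So the change in the ECB's holdings of domestic securities is -€1138 million.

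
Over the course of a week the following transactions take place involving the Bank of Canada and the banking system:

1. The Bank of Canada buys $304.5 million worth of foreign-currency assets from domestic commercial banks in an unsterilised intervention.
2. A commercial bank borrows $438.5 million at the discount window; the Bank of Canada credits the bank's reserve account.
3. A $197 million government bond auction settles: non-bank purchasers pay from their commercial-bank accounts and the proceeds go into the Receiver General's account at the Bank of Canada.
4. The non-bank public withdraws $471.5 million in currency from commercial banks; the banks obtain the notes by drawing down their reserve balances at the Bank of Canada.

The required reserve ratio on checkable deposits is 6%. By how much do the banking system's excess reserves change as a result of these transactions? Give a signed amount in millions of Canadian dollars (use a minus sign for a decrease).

+$114.61 million

FX purchase $304.5 million: reserves +$304.5M, deposits 0.
Discount-window loan $438.5 million: reserves +$438.5M, deposits 0.
Government account inflow $197 million: reserves −$197M, deposits −$197M.
Currency withdrawal $471.5 million: reserves −$471.5M, deposits −$471.5M.
Totals: Δreserves = +$74.5M, Δdeposits = −$668.5M.
Δrequired reserves = 6% × −$668.5M = −$40.11M.
Δexcess reserves = Δreserves − Δrequired = +$74.5M − (−$40.11M) = +$114.61 million.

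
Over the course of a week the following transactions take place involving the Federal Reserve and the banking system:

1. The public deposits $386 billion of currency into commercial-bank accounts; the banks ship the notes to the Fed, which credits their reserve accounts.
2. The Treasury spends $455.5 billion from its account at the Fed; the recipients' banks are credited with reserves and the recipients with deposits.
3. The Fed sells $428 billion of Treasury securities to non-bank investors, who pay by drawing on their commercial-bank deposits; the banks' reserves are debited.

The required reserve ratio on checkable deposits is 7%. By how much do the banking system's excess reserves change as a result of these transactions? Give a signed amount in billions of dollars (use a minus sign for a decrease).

Currency deposit $386 billion: reserves +$386B, deposits +$386B.
Government spending $455.5 billion: reserves +$455.5B, deposits +$455.5B.
Asset sale (to non-banks) $428 billion: reserves −$428B, deposits −$428B.
Totals: Δreserves = +$413.5B, Δdeposits = +$413.5B.
Δrequired reserves = 7% × +$413.5B = +$28.945B.
Δexcess reserves = Δreserves − Δrequired = +$413.5B − (+$28.945B) = +$384.555 billion.

+$384.555 billion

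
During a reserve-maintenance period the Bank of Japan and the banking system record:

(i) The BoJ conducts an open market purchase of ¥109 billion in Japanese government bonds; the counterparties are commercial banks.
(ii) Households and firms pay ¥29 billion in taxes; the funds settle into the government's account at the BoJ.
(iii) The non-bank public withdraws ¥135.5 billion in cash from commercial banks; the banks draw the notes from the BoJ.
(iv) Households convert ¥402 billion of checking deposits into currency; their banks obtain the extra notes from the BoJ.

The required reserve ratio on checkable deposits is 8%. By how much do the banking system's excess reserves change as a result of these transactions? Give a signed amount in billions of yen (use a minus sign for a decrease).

-¥412.18 billion

OMO purchase (from banks) ¥109 billion: reserves +¥109B, deposits 0.
Government account inflow ¥29 billion: reserves −¥29B, deposits −¥29B.
Currency withdrawal ¥135.5 billion: reserves −¥135.5B, deposits −¥135.5B.
Currency withdrawal ¥402 billion: reserves −¥402B, deposits −¥402B.
Totals: Δreserves = −¥457.5B, Δdeposits = −¥566.5B.
Δrequired reserves = 8% × −¥566.5B = −¥45.32B.
Δexcess reserves = Δreserves − Δrequired = −¥457.5B − (−¥45.32B) = -¥412.18 billion.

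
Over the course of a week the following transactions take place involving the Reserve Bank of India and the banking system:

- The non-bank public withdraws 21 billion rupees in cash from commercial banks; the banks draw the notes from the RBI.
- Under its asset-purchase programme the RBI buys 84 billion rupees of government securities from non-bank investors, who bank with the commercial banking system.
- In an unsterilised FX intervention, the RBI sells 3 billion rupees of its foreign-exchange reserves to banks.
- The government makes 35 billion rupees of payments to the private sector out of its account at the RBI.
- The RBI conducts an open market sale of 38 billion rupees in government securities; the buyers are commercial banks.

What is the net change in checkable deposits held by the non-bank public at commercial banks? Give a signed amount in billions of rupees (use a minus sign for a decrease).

+98 billion

RBI balance sheet:
  Assets:      Securities +46B, Foreign assets −3B
  Liabilities: Bank reserves +57B, Currency in circulation +21B, Government deposits −35B
Commercial banking system:
  Assets:      Reserves at CB +57B, Securities +38B, Foreign assets +3B
  Liabilities: Checkable deposits +98B
So the change in checkable deposits held by the non-bank public at commercial banks is +98 billion.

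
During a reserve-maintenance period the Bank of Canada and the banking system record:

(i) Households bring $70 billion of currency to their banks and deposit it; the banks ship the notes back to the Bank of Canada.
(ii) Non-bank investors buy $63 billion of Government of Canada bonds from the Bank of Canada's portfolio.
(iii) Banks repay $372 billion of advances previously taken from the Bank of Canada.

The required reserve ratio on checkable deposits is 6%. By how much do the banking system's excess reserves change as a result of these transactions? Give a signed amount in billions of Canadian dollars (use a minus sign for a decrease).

-$365.42 billion

Currency deposit $70 billion: reserves +$70B, deposits +$70B.
Asset sale (to non-banks) $63 billion: reserves −$63B, deposits −$63B.
Discount-window repayment $372 billion: reserves −$372B, deposits 0.
Totals: Δreserves = −$365B, Δdeposits = +$7B.
Δrequired reserves = 6% × +$7B = +$0.42B.
Δexcess reserves = Δreserves − Δrequired = −$365B − (+$0.42B) = -$365.42 billion.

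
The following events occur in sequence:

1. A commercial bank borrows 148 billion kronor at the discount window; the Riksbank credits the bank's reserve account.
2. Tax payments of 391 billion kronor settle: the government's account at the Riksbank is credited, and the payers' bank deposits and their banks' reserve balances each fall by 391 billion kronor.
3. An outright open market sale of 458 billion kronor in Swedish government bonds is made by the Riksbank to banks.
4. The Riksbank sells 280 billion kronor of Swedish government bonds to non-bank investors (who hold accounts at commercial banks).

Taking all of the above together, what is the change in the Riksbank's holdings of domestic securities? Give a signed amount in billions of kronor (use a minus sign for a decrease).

-738 billion

Discount-window loan 148 billion kronor: the Riksbank's securities portfolio is untouched → 0.
Government account inflow 391 billion kronor: the Riksbank's securities portfolio is untouched → 0.
OMO sale (to banks) 458 billion kronor: securities removed from the Riksbank's portfolio → −458B.
Asset sale (to non-banks) 280 billion kronor: securities removed from the Riksbank's portfolio → −280B.
Net: 0 + 0 − 458 − 280 = -738 billion.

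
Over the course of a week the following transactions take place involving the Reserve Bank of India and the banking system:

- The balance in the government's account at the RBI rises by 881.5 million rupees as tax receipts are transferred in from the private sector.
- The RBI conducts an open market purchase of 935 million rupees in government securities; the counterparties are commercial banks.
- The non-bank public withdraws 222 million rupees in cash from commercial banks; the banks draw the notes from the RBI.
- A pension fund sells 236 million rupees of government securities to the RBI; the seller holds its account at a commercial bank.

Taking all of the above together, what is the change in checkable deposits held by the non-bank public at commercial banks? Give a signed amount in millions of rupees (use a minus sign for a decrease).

Government account inflow 881.5 million rupees: non-bank counterparties' bank balances fall → −881.5M.
OMO purchase (from banks) 935 million rupees: the counterparty is a bank, so public deposits are unchanged → 0.
Currency withdrawal 222 million rupees: non-bank counterparties' bank balances fall → −222M.
Asset purchase (from non-banks) 236 million rupees: non-bank counterparties' bank balances rise → +236M.
Net: −881.5 + 0 − 222 + 236 = -867.5 million.

-867.5 million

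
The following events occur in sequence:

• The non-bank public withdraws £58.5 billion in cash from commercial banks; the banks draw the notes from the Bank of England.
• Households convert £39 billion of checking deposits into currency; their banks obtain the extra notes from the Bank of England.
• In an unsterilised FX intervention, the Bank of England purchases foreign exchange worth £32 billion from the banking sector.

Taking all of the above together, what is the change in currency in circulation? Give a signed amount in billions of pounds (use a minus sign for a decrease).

+£97.5 billion

Currency withdrawal £58.5 billion: notes leave the central bank → +£58.5B.
Currency withdrawal £39 billion: notes leave the central bank → +£39B.
FX purchase £32 billion: no currency enters or leaves circulation → 0.
Net: 58.5 + 39 + 0 = +£97.5 billion.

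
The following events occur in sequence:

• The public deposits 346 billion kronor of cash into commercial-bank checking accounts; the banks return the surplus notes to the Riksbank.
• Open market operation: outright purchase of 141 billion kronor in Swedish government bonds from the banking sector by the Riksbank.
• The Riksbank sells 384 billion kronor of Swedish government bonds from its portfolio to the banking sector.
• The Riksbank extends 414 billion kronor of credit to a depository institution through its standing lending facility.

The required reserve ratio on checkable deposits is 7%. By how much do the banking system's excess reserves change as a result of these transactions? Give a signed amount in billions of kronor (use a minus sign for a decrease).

+492.78 billion

Currency deposit 346 billion kronor: reserves +346B, deposits +346B.
OMO purchase (from banks) 141 billion kronor: reserves +141B, deposits 0.
OMO sale (to banks) 384 billion kronor: reserves −384B, deposits 0.
Discount-window loan 414 billion kronor: reserves +414B, deposits 0.
Totals: Δreserves = +517B, Δdeposits = +346B.
Δrequired reserves = 7% × +346B = +24.22B.
Δexcess reserves = Δreserves − Δrequired = +517B − (+24.22B) = +492.78 billion.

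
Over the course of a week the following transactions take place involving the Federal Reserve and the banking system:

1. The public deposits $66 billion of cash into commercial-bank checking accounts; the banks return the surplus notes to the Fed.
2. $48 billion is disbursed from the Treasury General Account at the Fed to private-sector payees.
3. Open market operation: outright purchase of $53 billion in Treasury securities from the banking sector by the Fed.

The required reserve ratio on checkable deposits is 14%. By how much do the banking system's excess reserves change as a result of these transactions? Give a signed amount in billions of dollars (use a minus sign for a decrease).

Currency deposit $66 billion: reserves +$66B, deposits +$66B.
Government spending $48 billion: reserves +$48B, deposits +$48B.
OMO purchase (from banks) $53 billion: reserves +$53B, deposits 0.
Totals: Δreserves = +$167B, Δdeposits = +$114B.
Δrequired reserves = 14% × +$114B = +$15.96B.
Δexcess reserves = Δreserves − Δrequired = +$167B − (+$15.96B) = +$151.04 billion.

+$151.04 billion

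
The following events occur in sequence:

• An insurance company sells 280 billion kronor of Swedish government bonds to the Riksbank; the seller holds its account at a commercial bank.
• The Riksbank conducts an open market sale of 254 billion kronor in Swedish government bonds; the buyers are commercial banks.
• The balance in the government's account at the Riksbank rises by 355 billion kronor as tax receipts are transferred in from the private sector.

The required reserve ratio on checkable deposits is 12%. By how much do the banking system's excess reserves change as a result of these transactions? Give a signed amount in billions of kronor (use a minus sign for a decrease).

-320 billion

Asset purchase (from non-banks) 280 billion kronor: reserves +280B, deposits +280B.
OMO sale (to banks) 254 billion kronor: reserves −254B, deposits 0.
Government account inflow 355 billion kronor: reserves −355B, deposits −355B.
Totals: Δreserves = −329B, Δdeposits = −75B.
Δrequired reserves = 12% × −75B = −9B.
Δexcess reserves = Δreserves − Δrequired = −329B − (−9B) = -320 billion.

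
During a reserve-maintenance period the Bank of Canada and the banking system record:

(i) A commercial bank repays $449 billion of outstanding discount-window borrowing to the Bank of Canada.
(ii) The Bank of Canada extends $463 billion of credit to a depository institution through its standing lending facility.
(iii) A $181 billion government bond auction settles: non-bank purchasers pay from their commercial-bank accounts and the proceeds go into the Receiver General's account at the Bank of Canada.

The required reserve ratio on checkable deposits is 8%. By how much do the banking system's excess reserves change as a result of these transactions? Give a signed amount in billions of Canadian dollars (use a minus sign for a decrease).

Discount-window repayment $449 billion: reserves −$449B, deposits 0.
Discount-window loan $463 billion: reserves +$463B, deposits 0.
Government account inflow $181 billion: reserves −$181B, deposits −$181B.
Totals: Δreserves = −$167B, Δdeposits = −$181B.
Δrequired reserves = 8% × −$181B = −$14.48B.
Δexcess reserves = Δreserves − Δrequired = −$167B − (−$14.48B) = -$152.52 billion.

-$152.52 billion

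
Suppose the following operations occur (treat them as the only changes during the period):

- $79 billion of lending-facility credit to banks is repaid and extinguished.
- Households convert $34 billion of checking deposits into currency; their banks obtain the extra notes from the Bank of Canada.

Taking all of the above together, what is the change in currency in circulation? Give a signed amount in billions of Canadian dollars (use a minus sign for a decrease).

+$34 billion

Bank of Canada balance sheet:
  Assets:      Loans to banks −$79B
  Liabilities: Bank reserves −$113B, Currency in circulation +$34B
So the change in currency in circulation is +$34 billion.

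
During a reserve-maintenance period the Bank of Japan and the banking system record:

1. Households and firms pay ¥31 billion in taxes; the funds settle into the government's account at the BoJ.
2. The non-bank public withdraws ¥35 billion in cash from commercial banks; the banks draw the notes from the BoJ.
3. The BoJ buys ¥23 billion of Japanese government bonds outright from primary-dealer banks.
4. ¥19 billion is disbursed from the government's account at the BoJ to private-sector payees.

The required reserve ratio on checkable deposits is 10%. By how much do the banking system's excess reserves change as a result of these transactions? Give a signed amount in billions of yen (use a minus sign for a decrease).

Government account inflow ¥31 billion: reserves −¥31B, deposits −¥31B.
Currency withdrawal ¥35 billion: reserves −¥35B, deposits −¥35B.
OMO purchase (from banks) ¥23 billion: reserves +¥23B, deposits 0.
Government spending ¥19 billion: reserves +¥19B, deposits +¥19B.
Totals: Δreserves = −¥24B, Δdeposits = −¥47B.
Δrequired reserves = 10% × −¥47B = −¥4.7B.
Δexcess reserves = Δreserves − Δrequired = −¥24B − (−¥4.7B) = -¥19.3 billion.

-¥19.3 billion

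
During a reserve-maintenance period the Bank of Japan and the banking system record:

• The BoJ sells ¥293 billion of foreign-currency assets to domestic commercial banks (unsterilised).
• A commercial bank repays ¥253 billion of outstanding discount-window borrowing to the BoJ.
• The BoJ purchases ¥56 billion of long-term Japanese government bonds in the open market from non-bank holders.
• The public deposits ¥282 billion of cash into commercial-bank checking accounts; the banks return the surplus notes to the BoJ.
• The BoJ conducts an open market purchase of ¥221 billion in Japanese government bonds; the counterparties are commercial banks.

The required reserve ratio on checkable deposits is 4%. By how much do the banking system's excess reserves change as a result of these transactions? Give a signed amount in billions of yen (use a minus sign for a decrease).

-¥0.52 billion

FX sale ¥293 billion: reserves −¥293B, deposits 0.
Discount-window repayment ¥253 billion: reserves −¥253B, deposits 0.
Asset purchase (from non-banks) ¥56 billion: reserves +¥56B, deposits +¥56B.
Currency deposit ¥282 billion: reserves +¥282B, deposits +¥282B.
OMO purchase (from banks) ¥221 billion: reserves +¥221B, deposits 0.
Totals: Δreserves = +¥13B, Δdeposits = +¥338B.
Δrequired reserves = 4% × +¥338B = +¥13.52B.
Δexcess reserves = Δreserves − Δrequired = +¥13B − (+¥13.52B) = -¥0.52 billion.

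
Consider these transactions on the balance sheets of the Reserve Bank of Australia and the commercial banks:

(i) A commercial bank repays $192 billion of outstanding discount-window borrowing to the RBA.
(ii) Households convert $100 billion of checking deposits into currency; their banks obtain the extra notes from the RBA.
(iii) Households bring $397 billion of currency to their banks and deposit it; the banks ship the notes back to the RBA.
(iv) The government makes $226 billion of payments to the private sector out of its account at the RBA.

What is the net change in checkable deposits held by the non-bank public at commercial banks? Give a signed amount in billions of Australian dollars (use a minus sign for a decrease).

+$523 billion

RBA balance sheet:
  Assets:      Loans to banks −$192B
  Liabilities: Bank reserves +$331B, Currency in circulation −$297B, Government deposits −$226B
Commercial banking system:
  Assets:      Reserves at CB +$331B
  Liabilities: Checkable deposits +$523B, Borrowings from CB −$192B
So the change in checkable deposits held by the non-bank public at commercial banks is +$523 billion.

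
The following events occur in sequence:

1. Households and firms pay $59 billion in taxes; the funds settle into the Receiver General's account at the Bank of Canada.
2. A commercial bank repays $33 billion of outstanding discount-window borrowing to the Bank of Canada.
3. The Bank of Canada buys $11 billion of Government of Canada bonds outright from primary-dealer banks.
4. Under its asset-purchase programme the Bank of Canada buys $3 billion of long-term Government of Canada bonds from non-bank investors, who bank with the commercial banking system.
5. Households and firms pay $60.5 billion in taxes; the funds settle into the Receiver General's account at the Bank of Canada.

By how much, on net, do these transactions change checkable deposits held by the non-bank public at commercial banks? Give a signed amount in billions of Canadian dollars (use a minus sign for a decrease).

-$116.5 billion

Bank of Canada balance sheet:
  Assets:      Securities +$14B, Loans to banks −$33B
  Liabilities: Bank reserves −$138.5B, Government deposits +$119.5B
Commercial banking system:
  Assets:      Reserves at CB −$138.5B, Securities −$11B
  Liabilities: Checkable deposits −$116.5B, Borrowings from CB −$33B
So the change in checkable deposits held by the non-bank public at commercial banks is -$116.5 billion.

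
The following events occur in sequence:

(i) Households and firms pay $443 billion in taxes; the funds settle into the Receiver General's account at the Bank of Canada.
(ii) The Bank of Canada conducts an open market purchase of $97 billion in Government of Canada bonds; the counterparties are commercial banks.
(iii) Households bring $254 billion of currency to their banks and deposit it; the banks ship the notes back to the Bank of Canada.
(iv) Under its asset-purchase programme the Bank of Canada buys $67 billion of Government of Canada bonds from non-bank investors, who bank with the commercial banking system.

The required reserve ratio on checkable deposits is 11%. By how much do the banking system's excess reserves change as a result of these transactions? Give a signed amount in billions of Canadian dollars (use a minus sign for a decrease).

Government account inflow $443 billion: reserves −$443B, deposits −$443B.
OMO purchase (from banks) $97 billion: reserves +$97B, deposits 0.
Currency deposit $254 billion: reserves +$254B, deposits +$254B.
Asset purchase (from non-banks) $67 billion: reserves +$67B, deposits +$67B.
Totals: Δreserves = −$25B, Δdeposits = −$122B.
Δrequired reserves = 11% × −$122B = −$13.42B.
Δexcess reserves = Δreserves − Δrequired = −$25B − (−$13.42B) = -$11.58 billion.

-$11.58 billion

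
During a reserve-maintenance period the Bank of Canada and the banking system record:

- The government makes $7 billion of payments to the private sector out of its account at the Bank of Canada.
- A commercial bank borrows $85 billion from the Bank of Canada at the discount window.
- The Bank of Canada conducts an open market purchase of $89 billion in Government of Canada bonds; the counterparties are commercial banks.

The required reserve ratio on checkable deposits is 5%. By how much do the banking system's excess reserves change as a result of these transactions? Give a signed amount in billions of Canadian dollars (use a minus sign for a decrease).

+$180.65 billion

Government spending $7 billion: reserves +$7B, deposits +$7B.
Discount-window loan $85 billion: reserves +$85B, deposits 0.
OMO purchase (from banks) $89 billion: reserves +$89B, deposits 0.
Totals: Δreserves = +$181B, Δdeposits = +$7B.
Δrequired reserves = 5% × +$7B = +$0.35B.
Δexcess reserves = Δreserves − Δrequired = +$181B − (+$0.35B) = +$180.65 billion.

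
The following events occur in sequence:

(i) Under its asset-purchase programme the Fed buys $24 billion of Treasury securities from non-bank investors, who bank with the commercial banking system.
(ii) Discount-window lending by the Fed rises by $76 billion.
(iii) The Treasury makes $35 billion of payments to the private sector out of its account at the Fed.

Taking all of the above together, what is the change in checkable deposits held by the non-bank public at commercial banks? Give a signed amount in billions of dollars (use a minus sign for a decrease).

+$59 billion

Fed balance sheet:
  Assets:      Securities +$24B, Loans to banks +$76B
  Liabilities: Bank reserves +$135B, Government deposits −$35B
Commercial banking system:
  Assets:      Reserves at CB +$135B
  Liabilities: Checkable deposits +$59B, Borrowings from CB +$76B
So the change in checkable deposits held by the non-bank public at commercial banks is +$59 billion.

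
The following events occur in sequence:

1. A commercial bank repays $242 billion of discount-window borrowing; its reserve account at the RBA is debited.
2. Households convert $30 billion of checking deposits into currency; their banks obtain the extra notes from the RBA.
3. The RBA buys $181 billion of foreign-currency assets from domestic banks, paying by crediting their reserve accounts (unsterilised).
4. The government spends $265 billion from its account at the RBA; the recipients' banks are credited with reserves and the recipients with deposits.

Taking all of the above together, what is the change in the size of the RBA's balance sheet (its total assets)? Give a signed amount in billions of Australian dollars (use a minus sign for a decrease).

Discount-window repayment $242 billion: an RBA asset is shed → −$242B.
Currency withdrawal $30 billion: only the composition of liabilities changes → 0.
FX purchase $181 billion: an RBA asset is acquired → +$181B.
Government spending $265 billion: only the composition of liabilities changes → 0.
Net: −242 + 0 + 181 + 0 = -$61 billion.

-$61 billion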